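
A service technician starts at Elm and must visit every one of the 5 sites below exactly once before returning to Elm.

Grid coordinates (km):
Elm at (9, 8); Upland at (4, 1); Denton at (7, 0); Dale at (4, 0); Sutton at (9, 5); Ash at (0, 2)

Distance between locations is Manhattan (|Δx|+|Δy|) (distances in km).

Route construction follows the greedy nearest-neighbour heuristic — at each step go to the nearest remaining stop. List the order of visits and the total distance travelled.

34 km along Elm → Sutton → Denton → Dale → Upland → Ash → Elm.

At Elm the remaining stops are Sutton 3, Denton 10, Upland 12, Dale 13, Ash 15; go to Sutton.
At Sutton the remaining stops are Denton 7, Upland 9, Dale 10, Ash 12; go to Denton.
At Denton the remaining stops are Dale 3, Upland 4, Ash 9; go to Dale.
At Dale the remaining stops are Upland 1, Ash 6; go to Upland.
At Upland the remaining stops are Ash 5; go to Ash.
Return Ash→Elm: 15.
Total = 3 + 7 + 3 + 1 + 5 + 15 = 34.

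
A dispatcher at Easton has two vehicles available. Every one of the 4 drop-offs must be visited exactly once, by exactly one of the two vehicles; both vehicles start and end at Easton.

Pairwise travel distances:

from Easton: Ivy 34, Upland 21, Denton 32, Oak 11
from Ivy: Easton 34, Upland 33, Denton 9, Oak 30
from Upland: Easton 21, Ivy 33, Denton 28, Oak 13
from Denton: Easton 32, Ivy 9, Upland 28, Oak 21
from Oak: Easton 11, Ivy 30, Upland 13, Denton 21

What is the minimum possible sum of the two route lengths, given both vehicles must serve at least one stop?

114 — the smallest possible combined total.

Check every non-empty split of the stops between the two vehicles; for each half take its own optimal tour:
  {Ivy} + {Upland, Denton, Oak}: 68 + 81 = 149
  {Upland} + {Ivy, Denton, Oak}: 42 + 75 = 117
  {Ivy, Upland} + {Denton, Oak}: 88 + 64 = 152
  {Denton} + {Ivy, Upland, Oak}: 64 + 91 = 155
  {Ivy, Denton} + {Upland, Oak}: 75 + 45 = 120
  {Upland, Denton} + {Ivy, Oak}: 81 + 75 = 156
  … (7 splits in total)
  {Ivy, Upland, Denton} + {Oak}: 92 + 22 = 114  ← best
Best: vehicle 1 Easton → Ivy → Denton → Upland → Easton = 92; vehicle 2 Easton → Oak → Easton = 22; combined 114.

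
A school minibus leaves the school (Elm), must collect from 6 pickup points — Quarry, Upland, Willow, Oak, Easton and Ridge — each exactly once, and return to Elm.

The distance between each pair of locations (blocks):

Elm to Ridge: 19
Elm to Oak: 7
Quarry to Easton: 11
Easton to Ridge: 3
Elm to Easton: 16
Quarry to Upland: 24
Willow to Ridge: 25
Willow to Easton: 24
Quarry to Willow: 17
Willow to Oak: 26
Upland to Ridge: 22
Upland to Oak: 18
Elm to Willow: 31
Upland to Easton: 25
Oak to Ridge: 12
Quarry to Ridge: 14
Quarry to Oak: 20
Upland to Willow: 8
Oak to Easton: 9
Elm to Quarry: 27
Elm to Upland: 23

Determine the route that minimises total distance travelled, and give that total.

Elm → Quarry → Upland → Willow → Oak → Easton → Ridge → Elm: 27+24+8+26+9+3+19 = 116
Elm → Quarry → Upland → Willow → Oak → Ridge → Easton → Elm: 27+24+8+26+12+3+16 = 116
Elm → Quarry → Upland → Willow → Easton → Oak → Ridge → Elm: 27+24+8+24+9+12+19 = 123
Elm → Quarry → Upland → Willow → Easton → Ridge → Oak → Elm: 27+24+8+24+3+12+7 = 105
Elm → Quarry → Upland → Willow → Ridge → Oak → Easton → Elm: 27+24+8+25+12+9+16 = 121
Elm → Quarry → Upland → Willow → Ridge → Easton → Oak → Elm: 27+24+8+25+3+9+7 = 103
Elm → Quarry → Upland → Oak → Willow → Easton → Ridge → Elm: 27+24+18+26+24+3+19 = 141
Elm → Quarry → Upland → Oak → Willow → Ridge → Easton → Elm: 27+24+18+26+25+3+16 = 139
… (352 more)
Elm → Upland → Willow → Quarry → Easton → Ridge → Oak → Elm: 23+8+17+11+3+12+7 = 81  ← best
The minimum is 81.
One optimal route: Elm → Upland → Willow → Quarry → Easton → Ridge → Oak → Elm (or its reverse).

81 blocks — the shortest possible round trip.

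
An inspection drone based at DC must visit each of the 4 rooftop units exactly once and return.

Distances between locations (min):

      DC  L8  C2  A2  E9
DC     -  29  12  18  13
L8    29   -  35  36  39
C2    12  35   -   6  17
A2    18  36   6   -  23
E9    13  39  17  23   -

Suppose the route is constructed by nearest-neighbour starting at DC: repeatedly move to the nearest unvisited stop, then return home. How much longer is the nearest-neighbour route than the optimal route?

DC: C2=12, E9=13, A2=18, L8=29 ⇒ C2
C2: A2=6, E9=17, L8=35 ⇒ A2
A2: E9=23, L8=36 ⇒ E9
E9: L8=39 ⇒ L8
NN route DC → C2 → A2 → E9 → L8 → DC costs 109.
Optimal: DC → L8 → A2 → C2 → E9 → DC costs 101 (by enumerating all 12 distinct tours).
Excess = 109 − 101 = 8.

8 min longer than the optimal tour.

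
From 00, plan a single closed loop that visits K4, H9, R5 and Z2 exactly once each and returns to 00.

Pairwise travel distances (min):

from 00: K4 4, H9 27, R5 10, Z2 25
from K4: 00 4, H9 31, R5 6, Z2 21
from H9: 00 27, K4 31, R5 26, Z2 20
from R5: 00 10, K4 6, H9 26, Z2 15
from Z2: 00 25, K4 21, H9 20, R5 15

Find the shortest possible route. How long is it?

There are 12 distinct closed tours to check (reversals are equivalent).
00→K4→H9→R5→Z2→00: 4+31+26+15+25 = 101
00→K4→H9→Z2→R5→00: 4+31+20+15+10 = 80
00→K4→R5→H9→Z2→00: 4+6+26+20+25 = 81
00→K4→R5→Z2→H9→00: 4+6+15+20+27 = 72
00→K4→Z2→H9→R5→00: 4+21+20+26+10 = 81
00→K4→Z2→R5→H9→00: 4+21+15+26+27 = 93
00→H9→K4→R5→Z2→00: 27+31+6+15+25 = 104
00→H9→K4→Z2→R5→00: 27+31+21+15+10 = 104
00→H9→R5→K4→Z2→00: 27+26+6+21+25 = 105
00→H9→Z2→K4→R5→00: 27+20+21+6+10 = 84
00→R5→K4→H9→Z2→00: 10+6+31+20+25 = 92
00→R5→H9→K4→Z2→00: 10+26+31+21+25 = 113
The minimum is 72.
One optimal route: 00 → K4 → R5 → Z2 → H9 → 00 (or its reverse).

Shortest round trip = 72 min.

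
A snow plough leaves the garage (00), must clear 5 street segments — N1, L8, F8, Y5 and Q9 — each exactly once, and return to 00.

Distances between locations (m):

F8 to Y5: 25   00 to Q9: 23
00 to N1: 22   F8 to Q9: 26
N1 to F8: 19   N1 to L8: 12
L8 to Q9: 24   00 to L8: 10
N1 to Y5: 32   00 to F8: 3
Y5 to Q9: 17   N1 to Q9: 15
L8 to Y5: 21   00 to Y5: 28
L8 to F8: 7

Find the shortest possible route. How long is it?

00 → N1 → L8 → F8 → Y5 → Q9 → 00: 22+12+7+25+17+23 = 106
00 → N1 → L8 → F8 → Q9 → Y5 → 00: 22+12+7+26+17+28 = 112
00 → N1 → L8 → Y5 → F8 → Q9 → 00: 22+12+21+25+26+23 = 129
00 → N1 → L8 → Y5 → Q9 → F8 → 00: 22+12+21+17+26+3 = 101
00 → N1 → L8 → Q9 → F8 → Y5 → 00: 22+12+24+26+25+28 = 137
00 → N1 → L8 → Q9 → Y5 → F8 → 00: 22+12+24+17+25+3 = 103
00 → N1 → F8 → L8 → Y5 → Q9 → 00: 22+19+7+21+17+23 = 109
00 → N1 → F8 → L8 → Q9 → Y5 → 00: 22+19+7+24+17+28 = 117
00 → N1 → F8 → Y5 → L8 → Q9 → 00: 22+19+25+21+24+23 = 134
00 → N1 → F8 → Y5 → Q9 → L8 → 00: 22+19+25+17+24+10 = 117
00 → N1 → F8 → Q9 → L8 → Y5 → 00: 22+19+26+24+21+28 = 140
00 → N1 → F8 → Q9 → Y5 → L8 → 00: 22+19+26+17+21+10 = 115
00 → N1 → Y5 → L8 → F8 → Q9 → 00: 22+32+21+7+26+23 = 131
00 → N1 → Y5 → L8 → Q9 → F8 → 00: 22+32+21+24+26+3 = 128
… (46 more)
00 → L8 → N1 → Q9 → Y5 → F8 → 00: 10+12+15+17+25+3 = 82  ← best
The minimum is 82.
One optimal route: 00 → L8 → N1 → Q9 → Y5 → F8 → 00 (or its reverse).

Minimum total distance: 82 m.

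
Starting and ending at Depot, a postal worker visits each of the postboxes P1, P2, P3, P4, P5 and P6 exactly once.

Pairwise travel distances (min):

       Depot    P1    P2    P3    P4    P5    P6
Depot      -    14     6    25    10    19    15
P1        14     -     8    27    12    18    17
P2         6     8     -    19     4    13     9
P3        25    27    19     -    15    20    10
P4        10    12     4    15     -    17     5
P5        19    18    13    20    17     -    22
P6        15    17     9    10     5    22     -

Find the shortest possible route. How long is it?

Depot - P1 - P2 - P3 - P4 - P5 - P6 - Depot: 14+8+19+15+17+22+15 = 110
Depot - P1 - P2 - P3 - P4 - P6 - P5 - Depot: 14+8+19+15+5+22+19 = 102
Depot - P1 - P2 - P3 - P5 - P4 - P6 - Depot: 14+8+19+20+17+5+15 = 98
Depot - P1 - P2 - P3 - P5 - P6 - P4 - Depot: 14+8+19+20+22+5+10 = 98
Depot - P1 - P2 - P3 - P6 - P4 - P5 - Depot: 14+8+19+10+5+17+19 = 92
Depot - P1 - P2 - P3 - P6 - P5 - P4 - Depot: 14+8+19+10+22+17+10 = 100
Depot - P1 - P2 - P4 - P3 - P5 - P6 - Depot: 14+8+4+15+20+22+15 = 98
Depot - P1 - P2 - P4 - P3 - P6 - P5 - Depot: 14+8+4+15+10+22+19 = 92
… (352 more)
Depot - P1 - P5 - P3 - P6 - P4 - P2 - Depot: 14+18+20+10+5+4+6 = 77  ← best
The minimum is 77.
One optimal route: Depot → P1 → P5 → P3 → P6 → P4 → P2 → Depot (or its reverse).

Minimum total distance: 77 min.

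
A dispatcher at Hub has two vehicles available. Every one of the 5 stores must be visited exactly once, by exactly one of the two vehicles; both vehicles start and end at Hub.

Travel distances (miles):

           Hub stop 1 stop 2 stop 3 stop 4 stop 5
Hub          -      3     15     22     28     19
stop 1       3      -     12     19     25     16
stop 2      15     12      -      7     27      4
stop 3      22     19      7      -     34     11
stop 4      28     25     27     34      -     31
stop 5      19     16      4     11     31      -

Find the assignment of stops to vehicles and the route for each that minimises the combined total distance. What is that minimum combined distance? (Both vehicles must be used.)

98 miles — the smallest possible combined total.

There are 2^4 − 1 = 15 ways to divide the 5 stops into two non-empty groups. For each, the best each vehicle can do is its own shortest tour through its group:
  {stop 1} + {stop 2, stop 3, stop 4, stop 5}: 6 + 92 = 98
  {stop 2} + {stop 1, stop 3, stop 4, stop 5}: 30 + 92 = 122
  {stop 1, stop 2} + {stop 3, stop 4, stop 5}: 30 + 92 = 122
  {stop 3} + {stop 1, stop 2, stop 4, stop 5}: 44 + 78 = 122
  {stop 1, stop 3} + {stop 2, stop 4, stop 5}: 44 + 78 = 122
  {stop 2, stop 3} + {stop 1, stop 4, stop 5}: 44 + 78 = 122
  … (15 splits in total)
Best: vehicle 1 Hub → stop 1 → Hub = 6; vehicle 2 Hub → stop 2 → stop 3 → stop 5 → stop 4 → Hub = 92; combined 98.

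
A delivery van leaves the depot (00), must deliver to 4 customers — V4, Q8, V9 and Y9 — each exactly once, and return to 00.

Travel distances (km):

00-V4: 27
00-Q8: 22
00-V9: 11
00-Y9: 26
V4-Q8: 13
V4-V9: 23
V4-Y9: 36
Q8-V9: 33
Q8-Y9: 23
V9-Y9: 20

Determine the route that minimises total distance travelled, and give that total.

There are 12 distinct closed tours to check (reversals are equivalent).
00 - V4 - Q8 - V9 - Y9 - 00: 27+13+33+20+26 = 119
00 - V4 - Q8 - Y9 - V9 - 00: 27+13+23+20+11 = 94
00 - V4 - V9 - Q8 - Y9 - 00: 27+23+33+23+26 = 132
00 - V4 - V9 - Y9 - Q8 - 00: 27+23+20+23+22 = 115
00 - V4 - Y9 - Q8 - V9 - 00: 27+36+23+33+11 = 130
00 - V4 - Y9 - V9 - Q8 - 00: 27+36+20+33+22 = 138
00 - Q8 - V4 - V9 - Y9 - 00: 22+13+23+20+26 = 104
00 - Q8 - V4 - Y9 - V9 - 00: 22+13+36+20+11 = 102
00 - Q8 - V9 - V4 - Y9 - 00: 22+33+23+36+26 = 140
00 - Q8 - Y9 - V4 - V9 - 00: 22+23+36+23+11 = 115
00 - V9 - V4 - Q8 - Y9 - 00: 11+23+13+23+26 = 96
00 - V9 - Q8 - V4 - Y9 - 00: 11+33+13+36+26 = 119
The minimum is 94.
One optimal route: 00 → V4 → Q8 → Y9 → V9 → 00 (or its reverse).

Shortest round trip = 94 km.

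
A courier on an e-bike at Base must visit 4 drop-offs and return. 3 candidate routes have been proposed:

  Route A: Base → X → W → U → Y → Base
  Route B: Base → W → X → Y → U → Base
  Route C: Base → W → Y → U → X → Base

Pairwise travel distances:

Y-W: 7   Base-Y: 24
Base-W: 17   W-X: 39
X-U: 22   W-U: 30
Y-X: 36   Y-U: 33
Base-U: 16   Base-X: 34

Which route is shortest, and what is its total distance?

Shortest is Route C, total 113.

Route A: 34 + 39 + 30 + 33 + 24 = 160
Route B: 17 + 39 + 36 + 33 + 16 = 141
Route C: 17 + 7 + 33 + 22 + 34 = 113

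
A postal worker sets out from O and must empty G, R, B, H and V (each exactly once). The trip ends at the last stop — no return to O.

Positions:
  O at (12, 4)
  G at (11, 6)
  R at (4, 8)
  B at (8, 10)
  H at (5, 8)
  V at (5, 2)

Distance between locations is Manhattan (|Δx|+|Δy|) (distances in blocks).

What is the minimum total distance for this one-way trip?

Shortest open route: 23 blocks.

There are 5! = 120 possible orderings.
O - G - R - B - H - V: 3+9+6+5+6 = 29
O - G - R - B - V - H: 3+9+6+11+6 = 35
O - G - R - H - B - V: 3+9+1+5+11 = 29
O - G - R - H - V - B: 3+9+1+6+11 = 30
O - G - R - V - B - H: 3+9+7+11+5 = 35
O - G - R - V - H - B: 3+9+7+6+5 = 30
O - G - B - R - H - V: 3+7+6+1+6 = 23
O - G - B - R - V - H: 3+7+6+7+6 = 29
O - G - B - H - R - V: 3+7+5+1+7 = 23
O - G - B - H - V - R: 3+7+5+6+7 = 28
O - G - B - V - R - H: 3+7+11+7+1 = 29
O - G - B - V - H - R: 3+7+11+6+1 = 28
O - G - H - R - B - V: 3+8+1+6+11 = 29
O - G - H - R - V - B: 3+8+1+7+11 = 30
… (106 more)
The minimum is 23.
One shortest path: O → G → B → R → H → V.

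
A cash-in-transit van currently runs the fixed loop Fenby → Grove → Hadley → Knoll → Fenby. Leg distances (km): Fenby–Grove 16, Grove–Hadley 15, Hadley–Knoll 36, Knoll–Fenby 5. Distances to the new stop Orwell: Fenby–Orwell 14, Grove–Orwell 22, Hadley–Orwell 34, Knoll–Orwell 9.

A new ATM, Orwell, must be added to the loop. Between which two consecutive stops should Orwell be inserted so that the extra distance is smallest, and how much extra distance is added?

Insertion cost between consecutive stops i–j is d(i,Orwell) + d(Orwell,j) − d(i,j):
  between Fenby and Grove: 14 + 22 − 16 = 20
  between Grove and Hadley: 22 + 34 − 15 = 41
  between Hadley and Knoll: 34 + 9 − 36 = 7
  between Knoll and Fenby: 9 + 14 − 5 = 18
Cheapest insertion is between Hadley and Knoll, adding 7.
New total = 72 + 7 = 79.

+7 km — insert Orwell between Hadley and Knoll.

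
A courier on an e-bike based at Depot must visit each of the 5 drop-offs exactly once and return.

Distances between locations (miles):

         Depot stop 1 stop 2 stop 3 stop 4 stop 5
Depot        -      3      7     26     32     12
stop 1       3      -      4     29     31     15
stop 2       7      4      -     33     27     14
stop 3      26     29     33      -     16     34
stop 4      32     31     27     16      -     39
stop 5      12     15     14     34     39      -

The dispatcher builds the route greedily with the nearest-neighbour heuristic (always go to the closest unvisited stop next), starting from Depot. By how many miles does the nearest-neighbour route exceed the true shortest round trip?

Excess over optimum: 7 miles.

Depot: stop 1=3, stop 2=7, stop 5=12, stop 3=26, stop 4=32 ⇒ stop 1
stop 1: stop 2=4, stop 5=15, stop 3=29, stop 4=31 ⇒ stop 2
stop 2: stop 5=14, stop 4=27, stop 3=33 ⇒ stop 5
stop 5: stop 3=34, stop 4=39 ⇒ stop 3
stop 3: stop 4=16 ⇒ stop 4
NN route Depot → stop 1 → stop 2 → stop 5 → stop 3 → stop 4 → Depot costs 103.
Optimal: Depot → stop 1 → stop 2 → stop 4 → stop 3 → stop 5 → Depot costs 96 (by enumerating all 60 distinct tours).
Excess = 103 − 96 = 7.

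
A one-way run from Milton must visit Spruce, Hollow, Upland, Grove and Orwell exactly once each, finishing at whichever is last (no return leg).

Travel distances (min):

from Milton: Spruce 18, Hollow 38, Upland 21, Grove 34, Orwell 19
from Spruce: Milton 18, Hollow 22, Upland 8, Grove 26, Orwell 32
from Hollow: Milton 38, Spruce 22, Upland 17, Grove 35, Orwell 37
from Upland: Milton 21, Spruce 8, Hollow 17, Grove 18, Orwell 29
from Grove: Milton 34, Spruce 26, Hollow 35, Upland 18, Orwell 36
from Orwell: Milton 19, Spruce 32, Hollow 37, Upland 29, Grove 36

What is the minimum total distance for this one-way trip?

There are 5! = 120 possible orderings.
Milton - Spruce - Hollow - Upland - Grove - Orwell: 18+22+17+18+36 = 111
Milton - Spruce - Hollow - Upland - Orwell - Grove: 18+22+17+29+36 = 122
Milton - Spruce - Hollow - Grove - Upland - Orwell: 18+22+35+18+29 = 122
Milton - Spruce - Hollow - Grove - Orwell - Upland: 18+22+35+36+29 = 140
Milton - Spruce - Hollow - Orwell - Upland - Grove: 18+22+37+29+18 = 124
Milton - Spruce - Hollow - Orwell - Grove - Upland: 18+22+37+36+18 = 131
Milton - Spruce - Upland - Hollow - Grove - Orwell: 18+8+17+35+36 = 114
Milton - Spruce - Upland - Hollow - Orwell - Grove: 18+8+17+37+36 = 116
Milton - Spruce - Upland - Grove - Hollow - Orwell: 18+8+18+35+37 = 116
Milton - Spruce - Upland - Grove - Orwell - Hollow: 18+8+18+36+37 = 117
Milton - Spruce - Upland - Orwell - Hollow - Grove: 18+8+29+37+35 = 127
Milton - Spruce - Upland - Orwell - Grove - Hollow: 18+8+29+36+35 = 126
Milton - Spruce - Grove - Hollow - Upland - Orwell: 18+26+35+17+29 = 125
Milton - Spruce - Grove - Hollow - Orwell - Upland: 18+26+35+37+29 = 145
… (106 more)
Milton - Orwell - Grove - Upland - Spruce - Hollow: 19+36+18+8+22 = 103  ← best
The minimum is 103.
One shortest path: Milton → Orwell → Grove → Upland → Spruce → Hollow.

Shortest open route: 103 min.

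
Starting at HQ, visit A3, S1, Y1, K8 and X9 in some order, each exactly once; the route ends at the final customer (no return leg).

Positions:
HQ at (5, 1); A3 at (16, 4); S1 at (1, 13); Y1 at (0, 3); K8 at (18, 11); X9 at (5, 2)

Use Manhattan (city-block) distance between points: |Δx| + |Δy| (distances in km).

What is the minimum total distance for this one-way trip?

There are 5! = 120 possible orderings.
HQ - A3 - S1 - Y1 - K8 - X9: 14+24+11+26+22 = 97
HQ - A3 - S1 - Y1 - X9 - K8: 14+24+11+6+22 = 77
HQ - A3 - S1 - K8 - Y1 - X9: 14+24+19+26+6 = 89
HQ - A3 - S1 - K8 - X9 - Y1: 14+24+19+22+6 = 85
HQ - A3 - S1 - X9 - Y1 - K8: 14+24+15+6+26 = 85
HQ - A3 - S1 - X9 - K8 - Y1: 14+24+15+22+26 = 101
HQ - A3 - Y1 - S1 - K8 - X9: 14+17+11+19+22 = 83
HQ - A3 - Y1 - S1 - X9 - K8: 14+17+11+15+22 = 79
HQ - A3 - Y1 - K8 - S1 - X9: 14+17+26+19+15 = 91
HQ - A3 - Y1 - K8 - X9 - S1: 14+17+26+22+15 = 94
HQ - A3 - Y1 - X9 - S1 - K8: 14+17+6+15+19 = 71
HQ - A3 - Y1 - X9 - K8 - S1: 14+17+6+22+19 = 78
HQ - A3 - K8 - S1 - Y1 - X9: 14+9+19+11+6 = 59
HQ - A3 - K8 - S1 - X9 - Y1: 14+9+19+15+6 = 63
… (106 more)
HQ - X9 - Y1 - S1 - K8 - A3: 1+6+11+19+9 = 46  ← best
The minimum is 46.
One shortest path: HQ → X9 → Y1 → S1 → K8 → A3.

46 km — the minimum one-way total.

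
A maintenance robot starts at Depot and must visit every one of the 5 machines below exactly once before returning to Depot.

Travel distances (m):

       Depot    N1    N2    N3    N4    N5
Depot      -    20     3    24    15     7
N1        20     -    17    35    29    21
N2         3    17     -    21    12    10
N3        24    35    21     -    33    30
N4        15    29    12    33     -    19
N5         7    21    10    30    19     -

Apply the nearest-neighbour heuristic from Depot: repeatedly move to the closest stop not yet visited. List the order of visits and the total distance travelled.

From Depot: distances to unvisited — N2=3, N5=7, N4=15, N1=20, N3=24. Nearest is N2 (3).
From N2: distances to unvisited — N5=10, N4=12, N1=17, N3=21. Nearest is N5 (10).
From N5: distances to unvisited — N4=19, N1=21, N3=30. Nearest is N4 (19).
From N4: distances to unvisited — N1=29, N3=33. Nearest is N1 (29).
From N1: distances to unvisited — N3=35. Nearest is N3 (35).
Return N3→Depot: 24.
Total = 3 + 10 + 19 + 29 + 35 + 24 = 120.

Total distance 120 m via the nearest-neighbour route Depot → N2 → N5 → N4 → N1 → N3 → Depot.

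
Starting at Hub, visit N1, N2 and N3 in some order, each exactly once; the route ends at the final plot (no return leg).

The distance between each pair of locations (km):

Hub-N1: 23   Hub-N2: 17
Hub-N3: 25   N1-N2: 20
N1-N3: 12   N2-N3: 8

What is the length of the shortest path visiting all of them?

37 km — the minimum one-way total.

There are 3! = 6 possible orderings.
Hub→N1→N2→N3: 23+20+8 = 51
Hub→N1→N3→N2: 23+12+8 = 43
Hub→N2→N1→N3: 17+20+12 = 49
Hub→N2→N3→N1: 17+8+12 = 37
Hub→N3→N1→N2: 25+12+20 = 57
Hub→N3→N2→N1: 25+8+20 = 53
The minimum is 37.
One shortest path: Hub → N2 → N3 → N1.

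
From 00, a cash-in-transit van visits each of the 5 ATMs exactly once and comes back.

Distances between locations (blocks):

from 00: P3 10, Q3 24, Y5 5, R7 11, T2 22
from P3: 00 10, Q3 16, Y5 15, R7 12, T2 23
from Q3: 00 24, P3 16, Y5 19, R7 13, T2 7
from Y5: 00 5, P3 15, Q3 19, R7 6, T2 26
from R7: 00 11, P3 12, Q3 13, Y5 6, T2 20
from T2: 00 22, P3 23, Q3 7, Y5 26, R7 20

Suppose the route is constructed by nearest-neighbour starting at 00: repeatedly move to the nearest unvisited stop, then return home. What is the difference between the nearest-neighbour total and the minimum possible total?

From 00: Y5=5, P3=10, R7=11, T2=22, Q3=24 → choose Y5 (5).
From Y5: R7=6, P3=15, Q3=19, T2=26 → choose R7 (6).
From R7: P3=12, Q3=13, T2=20 → choose P3 (12).
From P3: Q3=16, T2=23 → choose Q3 (16).
From Q3: T2=7 → choose T2 (7).
NN route 00 → Y5 → R7 → P3 → Q3 → T2 → 00 costs 68.
Optimal: 00 → P3 → Q3 → T2 → R7 → Y5 → 00 costs 64 (by enumerating all 60 distinct tours).
Excess = 68 − 64 = 4.

Excess over optimum: 4 blocks.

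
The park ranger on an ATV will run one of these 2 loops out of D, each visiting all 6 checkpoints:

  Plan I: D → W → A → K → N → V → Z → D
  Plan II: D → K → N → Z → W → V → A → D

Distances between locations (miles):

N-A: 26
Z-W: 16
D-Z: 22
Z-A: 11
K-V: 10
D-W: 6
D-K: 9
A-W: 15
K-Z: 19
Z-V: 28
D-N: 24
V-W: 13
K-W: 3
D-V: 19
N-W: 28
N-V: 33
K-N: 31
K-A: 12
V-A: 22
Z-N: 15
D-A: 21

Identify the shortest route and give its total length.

127 miles — Plan II is the shortest.

Plan I: 6 + 15 + 12 + 31 + 33 + 28 + 22 = 147
Plan II: 9 + 31 + 15 + 16 + 13 + 22 + 21 = 127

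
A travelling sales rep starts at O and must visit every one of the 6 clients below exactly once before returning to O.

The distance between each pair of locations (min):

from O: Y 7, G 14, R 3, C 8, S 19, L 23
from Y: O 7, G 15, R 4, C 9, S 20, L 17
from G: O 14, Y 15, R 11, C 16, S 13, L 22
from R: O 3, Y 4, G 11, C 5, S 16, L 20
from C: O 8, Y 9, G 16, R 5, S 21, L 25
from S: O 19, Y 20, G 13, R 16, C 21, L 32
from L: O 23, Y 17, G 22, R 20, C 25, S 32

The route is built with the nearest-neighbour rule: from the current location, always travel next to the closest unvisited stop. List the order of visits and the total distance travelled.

Nearest-neighbour total = 100 min; route O → R → Y → C → G → S → L → O.

From O: distances to unvisited — R=3, Y=7, C=8, G=14, S=19, L=23. Nearest is R (3).
From R: distances to unvisited — Y=4, C=5, G=11, S=16, L=20. Nearest is Y (4).
From Y: distances to unvisited — C=9, G=15, L=17, S=20. Nearest is C (9).
From C: distances to unvisited — G=16, S=21, L=25. Nearest is G (16).
From G: distances to unvisited — S=13, L=22. Nearest is S (13).
From S: distances to unvisited — L=32. Nearest is L (32).
Return L→O: 23.
Total = 3 + 4 + 9 + 16 + 13 + 32 + 23 = 100.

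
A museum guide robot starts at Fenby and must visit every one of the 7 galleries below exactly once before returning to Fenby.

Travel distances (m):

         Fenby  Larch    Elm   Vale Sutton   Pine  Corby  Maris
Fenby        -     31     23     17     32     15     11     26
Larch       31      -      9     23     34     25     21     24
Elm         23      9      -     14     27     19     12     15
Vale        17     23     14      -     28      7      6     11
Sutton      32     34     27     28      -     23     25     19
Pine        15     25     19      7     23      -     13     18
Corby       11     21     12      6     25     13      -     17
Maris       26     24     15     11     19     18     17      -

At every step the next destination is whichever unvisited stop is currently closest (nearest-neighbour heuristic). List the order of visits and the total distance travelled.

132 m along Fenby → Corby → Vale → Pine → Maris → Elm → Larch → Sutton → Fenby.

At Fenby the remaining stops are Corby 11, Pine 15, Vale 17, Elm 23, Maris 26, Larch 31, Sutton 32; go to Corby.
At Corby the remaining stops are Vale 6, Elm 12, Pine 13, Maris 17, Larch 21, Sutton 25; go to Vale.
At Vale the remaining stops are Pine 7, Maris 11, Elm 14, Larch 23, Sutton 28; go to Pine.
At Pine the remaining stops are Maris 18, Elm 19, Sutton 23, Larch 25; go to Maris.
At Maris the remaining stops are Elm 15, Sutton 19, Larch 24; go to Elm.
At Elm the remaining stops are Larch 9, Sutton 27; go to Larch.
At Larch the remaining stops are Sutton 34; go to Sutton.
Return Sutton→Fenby: 32.
Total = 11 + 6 + 7 + 18 + 15 + 9 + 34 + 32 = 132.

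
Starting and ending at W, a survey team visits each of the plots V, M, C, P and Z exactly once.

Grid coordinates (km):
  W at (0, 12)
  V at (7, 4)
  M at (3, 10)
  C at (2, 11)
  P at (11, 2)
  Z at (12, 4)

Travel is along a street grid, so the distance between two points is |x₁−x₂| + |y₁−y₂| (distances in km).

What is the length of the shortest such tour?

W → V → M → C → P → Z → W: 15+10+2+18+3+20 = 68
W → V → M → C → Z → P → W: 15+10+2+17+3+21 = 68
W → V → M → P → C → Z → W: 15+10+16+18+17+20 = 96
W → V → M → P → Z → C → W: 15+10+16+3+17+3 = 64
W → V → M → Z → C → P → W: 15+10+15+17+18+21 = 96
W → V → M → Z → P → C → W: 15+10+15+3+18+3 = 64
W → V → C → M → P → Z → W: 15+12+2+16+3+20 = 68
W → V → C → M → Z → P → W: 15+12+2+15+3+21 = 68
W → V → C → P → M → Z → W: 15+12+18+16+15+20 = 96
W → V → C → P → Z → M → W: 15+12+18+3+15+5 = 68
W → V → C → Z → M → P → W: 15+12+17+15+16+21 = 96
W → V → C → Z → P → M → W: 15+12+17+3+16+5 = 68
W → V → P → M → C → Z → W: 15+6+16+2+17+20 = 76
W → V → P → M → Z → C → W: 15+6+16+15+17+3 = 72
… (46 more)
W → V → P → Z → M → C → W: 15+6+3+15+2+3 = 44  ← best
The minimum is 44.
One optimal route: W → V → P → Z → M → C → W (or its reverse).

44 km — the shortest possible round trip.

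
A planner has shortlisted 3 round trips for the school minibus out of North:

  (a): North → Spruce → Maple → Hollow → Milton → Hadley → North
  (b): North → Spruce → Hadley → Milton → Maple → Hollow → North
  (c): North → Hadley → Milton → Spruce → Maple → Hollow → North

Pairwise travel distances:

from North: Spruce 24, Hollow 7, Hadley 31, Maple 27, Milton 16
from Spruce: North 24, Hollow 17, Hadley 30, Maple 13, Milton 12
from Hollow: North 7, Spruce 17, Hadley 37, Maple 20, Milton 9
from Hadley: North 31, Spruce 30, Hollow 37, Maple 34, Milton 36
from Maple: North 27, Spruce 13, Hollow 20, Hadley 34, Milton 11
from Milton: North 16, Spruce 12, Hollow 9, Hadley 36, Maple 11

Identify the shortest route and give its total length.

(a): 24 + 13 + 20 + 9 + 36 + 31 = 133
(b): 24 + 30 + 36 + 11 + 20 + 7 = 128
(c): 31 + 36 + 12 + 13 + 20 + 7 = 119

119 — (c) is the shortest.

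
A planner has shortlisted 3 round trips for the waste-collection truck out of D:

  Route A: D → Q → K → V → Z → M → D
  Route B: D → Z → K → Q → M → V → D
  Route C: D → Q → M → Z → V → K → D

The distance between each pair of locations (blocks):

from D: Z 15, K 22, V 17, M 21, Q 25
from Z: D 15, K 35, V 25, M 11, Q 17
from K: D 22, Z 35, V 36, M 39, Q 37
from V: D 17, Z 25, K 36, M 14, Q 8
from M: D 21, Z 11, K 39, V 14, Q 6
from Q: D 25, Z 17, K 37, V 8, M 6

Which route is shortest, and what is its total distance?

124 blocks — Route B is the shortest.

Route A: 25 + 37 + 36 + 25 + 11 + 21 = 155
Route B: 15 + 35 + 37 + 6 + 14 + 17 = 124
Route C: 25 + 6 + 11 + 25 + 36 + 22 = 125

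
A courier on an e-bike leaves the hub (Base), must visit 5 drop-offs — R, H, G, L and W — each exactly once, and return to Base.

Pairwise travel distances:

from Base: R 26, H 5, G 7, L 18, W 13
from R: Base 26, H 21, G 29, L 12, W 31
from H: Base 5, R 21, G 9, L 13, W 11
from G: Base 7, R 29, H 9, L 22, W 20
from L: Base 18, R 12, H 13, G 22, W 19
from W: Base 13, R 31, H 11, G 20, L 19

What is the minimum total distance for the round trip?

With 5 stops there are 5!/2 = 60 distinct round trips (a route and its reverse cost the same).
Base → R → H → G → L → W → Base: 26+21+9+22+19+13 = 110
Base → R → H → G → W → L → Base: 26+21+9+20+19+18 = 113
Base → R → H → L → G → W → Base: 26+21+13+22+20+13 = 115
Base → R → H → L → W → G → Base: 26+21+13+19+20+7 = 106
Base → R → H → W → G → L → Base: 26+21+11+20+22+18 = 118
Base → R → H → W → L → G → Base: 26+21+11+19+22+7 = 106
Base → R → G → H → L → W → Base: 26+29+9+13+19+13 = 109
Base → R → G → H → W → L → Base: 26+29+9+11+19+18 = 112
Base → R → G → L → H → W → Base: 26+29+22+13+11+13 = 114
Base → R → G → L → W → H → Base: 26+29+22+19+11+5 = 112
Base → R → G → W → H → L → Base: 26+29+20+11+13+18 = 117
Base → R → G → W → L → H → Base: 26+29+20+19+13+5 = 112
Base → R → L → H → G → W → Base: 26+12+13+9+20+13 = 93
Base → R → L → H → W → G → Base: 26+12+13+11+20+7 = 89
… (46 more)
Base → G → H → R → L → W → Base: 7+9+21+12+19+13 = 81  ← best
The minimum is 81.
One optimal route: Base → G → H → R → L → W → Base (or its reverse).

Minimum total distance: 81.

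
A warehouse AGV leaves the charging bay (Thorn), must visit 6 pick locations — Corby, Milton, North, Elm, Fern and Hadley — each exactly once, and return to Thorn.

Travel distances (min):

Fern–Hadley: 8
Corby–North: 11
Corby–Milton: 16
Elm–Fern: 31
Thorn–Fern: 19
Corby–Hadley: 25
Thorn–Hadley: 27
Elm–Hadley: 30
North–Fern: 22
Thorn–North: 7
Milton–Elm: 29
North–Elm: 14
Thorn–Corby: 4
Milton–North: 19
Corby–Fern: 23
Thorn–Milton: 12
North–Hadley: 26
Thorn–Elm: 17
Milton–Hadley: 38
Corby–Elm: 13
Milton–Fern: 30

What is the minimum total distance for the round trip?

There are 360 distinct closed tours to check (reversals are equivalent).
Thorn-Corby-Milton-North-Elm-Fern-Hadley-Thorn: 4+16+19+14+31+8+27 = 119
Thorn-Corby-Milton-North-Elm-Hadley-Fern-Thorn: 4+16+19+14+30+8+19 = 110
Thorn-Corby-Milton-North-Fern-Elm-Hadley-Thorn: 4+16+19+22+31+30+27 = 149
Thorn-Corby-Milton-North-Fern-Hadley-Elm-Thorn: 4+16+19+22+8+30+17 = 116
Thorn-Corby-Milton-North-Hadley-Elm-Fern-Thorn: 4+16+19+26+30+31+19 = 145
Thorn-Corby-Milton-North-Hadley-Fern-Elm-Thorn: 4+16+19+26+8+31+17 = 121
Thorn-Corby-Milton-Elm-North-Fern-Hadley-Thorn: 4+16+29+14+22+8+27 = 120
Thorn-Corby-Milton-Elm-North-Hadley-Fern-Thorn: 4+16+29+14+26+8+19 = 116
… (352 more)
Thorn-Corby-Elm-North-Hadley-Fern-Milton-Thorn: 4+13+14+26+8+30+12 = 107  ← best
The minimum is 107.
One optimal route: Thorn → Corby → Elm → North → Hadley → Fern → Milton → Thorn (or its reverse).

Minimum total distance: 107 min.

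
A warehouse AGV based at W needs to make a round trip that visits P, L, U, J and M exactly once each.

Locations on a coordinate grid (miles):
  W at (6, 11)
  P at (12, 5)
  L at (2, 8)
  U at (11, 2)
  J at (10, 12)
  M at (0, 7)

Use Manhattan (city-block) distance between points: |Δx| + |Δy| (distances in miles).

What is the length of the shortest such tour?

44 miles — the shortest possible round trip.

With 5 stops there are 5!/2 = 60 distinct round trips (a route and its reverse cost the same).
W-P-L-U-J-M-W: 12+13+15+11+15+10 = 76
W-P-L-U-M-J-W: 12+13+15+16+15+5 = 76
W-P-L-J-U-M-W: 12+13+12+11+16+10 = 74
W-P-L-J-M-U-W: 12+13+12+15+16+14 = 82
W-P-L-M-U-J-W: 12+13+3+16+11+5 = 60
W-P-L-M-J-U-W: 12+13+3+15+11+14 = 68
W-P-U-L-J-M-W: 12+4+15+12+15+10 = 68
W-P-U-L-M-J-W: 12+4+15+3+15+5 = 54
W-P-U-J-L-M-W: 12+4+11+12+3+10 = 52
W-P-U-J-M-L-W: 12+4+11+15+3+7 = 52
W-P-U-M-L-J-W: 12+4+16+3+12+5 = 52
W-P-U-M-J-L-W: 12+4+16+15+12+7 = 66
W-P-J-L-U-M-W: 12+9+12+15+16+10 = 74
W-P-J-L-M-U-W: 12+9+12+3+16+14 = 66
… (46 more)
W-L-M-P-U-J-W: 7+3+14+4+11+5 = 44  ← best
The minimum is 44.
One optimal route: W → L → M → P → U → J → W (or its reverse).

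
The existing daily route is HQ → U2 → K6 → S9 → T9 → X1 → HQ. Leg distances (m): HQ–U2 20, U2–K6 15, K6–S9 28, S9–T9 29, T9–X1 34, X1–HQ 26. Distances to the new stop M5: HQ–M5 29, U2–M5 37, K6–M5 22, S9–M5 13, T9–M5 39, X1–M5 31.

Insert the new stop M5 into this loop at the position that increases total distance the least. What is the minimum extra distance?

Insertion cost between consecutive stops i–j is d(i,M5) + d(M5,j) − d(i,j):
  between HQ and U2: 29 + 37 − 20 = 46
  between U2 and K6: 37 + 22 − 15 = 44
  between K6 and S9: 22 + 13 − 28 = 7
  between S9 and T9: 13 + 39 − 29 = 23
  between T9 and X1: 39 + 31 − 34 = 36
  between X1 and HQ: 31 + 29 − 26 = 34
Cheapest insertion is between K6 and S9, adding 7.
New total = 152 + 7 = 159.

Adding 7 m by placing M5 on the K6–S9 leg.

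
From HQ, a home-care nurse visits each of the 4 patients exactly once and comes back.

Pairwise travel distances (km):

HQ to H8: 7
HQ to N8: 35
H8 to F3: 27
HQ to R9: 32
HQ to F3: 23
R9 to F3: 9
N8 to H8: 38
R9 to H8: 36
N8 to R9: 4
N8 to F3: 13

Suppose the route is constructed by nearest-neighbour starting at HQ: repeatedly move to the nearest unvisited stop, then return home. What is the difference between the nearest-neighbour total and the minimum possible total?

The nearest-neighbour route is 1 km longer than optimal.

HQ: H8=7, F3=23, R9=32, N8=35 ⇒ H8
H8: F3=27, R9=36, N8=38 ⇒ F3
F3: R9=9, N8=13 ⇒ R9
R9: N8=4 ⇒ N8
NN route HQ → H8 → F3 → R9 → N8 → HQ costs 82.
Optimal: HQ → H8 → N8 → R9 → F3 → HQ costs 81 (by enumerating all 12 distinct tours).
Excess = 82 − 81 = 1.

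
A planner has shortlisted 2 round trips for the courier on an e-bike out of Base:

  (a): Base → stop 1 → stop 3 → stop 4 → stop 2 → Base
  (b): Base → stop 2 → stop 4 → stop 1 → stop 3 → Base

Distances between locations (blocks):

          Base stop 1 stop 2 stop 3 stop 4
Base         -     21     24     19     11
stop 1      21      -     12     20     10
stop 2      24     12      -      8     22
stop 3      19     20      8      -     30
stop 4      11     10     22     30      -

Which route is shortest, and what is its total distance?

Shortest is (b), total 95 blocks.

(a): 21 + 20 + 30 + 22 + 24 = 117
(b): 24 + 22 + 10 + 20 + 19 = 95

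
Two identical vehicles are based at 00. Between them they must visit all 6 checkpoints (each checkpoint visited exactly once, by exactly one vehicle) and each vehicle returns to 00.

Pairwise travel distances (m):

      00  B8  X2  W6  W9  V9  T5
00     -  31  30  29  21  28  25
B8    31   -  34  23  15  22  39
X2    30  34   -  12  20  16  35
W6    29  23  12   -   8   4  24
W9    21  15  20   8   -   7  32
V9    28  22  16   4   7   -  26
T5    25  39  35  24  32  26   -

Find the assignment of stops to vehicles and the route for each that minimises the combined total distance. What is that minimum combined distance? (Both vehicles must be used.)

149 m — the smallest possible combined total.

Try each way of splitting the stops between the two vehicles (each non-empty) and, for each split, find the best tour for each vehicle:
  {B8} + {X2, W6, W9, V9, T5}: 62 + 104 = 166
  {X2} + {B8, W6, W9, V9, T5}: 60 + 106 = 166
  {B8, X2} + {W6, W9, V9, T5}: 95 + 81 = 176
  {W6} + {B8, X2, W9, V9, T5}: 58 + 129 = 187
  {B8, W6} + {X2, W9, V9, T5}: 83 + 104 = 187
  {X2, W6} + {B8, W9, V9, T5}: 71 + 104 = 175
  … (31 splits in total)
  {B8, X2, W6, W9, V9} + {T5}: 99 + 50 = 149  ← best
Best: vehicle 1 00 → B8 → W9 → V9 → W6 → X2 → 00 = 99; vehicle 2 00 → T5 → 00 = 50; combined 149.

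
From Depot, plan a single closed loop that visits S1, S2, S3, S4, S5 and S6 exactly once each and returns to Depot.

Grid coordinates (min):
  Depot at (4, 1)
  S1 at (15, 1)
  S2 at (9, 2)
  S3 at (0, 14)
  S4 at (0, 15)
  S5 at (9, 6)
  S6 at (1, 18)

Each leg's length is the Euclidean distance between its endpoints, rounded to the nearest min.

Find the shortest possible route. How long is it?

Depot-S1-S2-S3-S4-S5-S6-Depot: 11+6+15+1+13+14+17 = 77
Depot-S1-S2-S3-S4-S6-S5-Depot: 11+6+15+1+3+14+7 = 57
Depot-S1-S2-S3-S5-S4-S6-Depot: 11+6+15+12+13+3+17 = 77
Depot-S1-S2-S3-S5-S6-S4-Depot: 11+6+15+12+14+3+15 = 76
Depot-S1-S2-S3-S6-S4-S5-Depot: 11+6+15+4+3+13+7 = 59
Depot-S1-S2-S3-S6-S5-S4-Depot: 11+6+15+4+14+13+15 = 78
Depot-S1-S2-S4-S3-S5-S6-Depot: 11+6+16+1+12+14+17 = 77
Depot-S1-S2-S4-S3-S6-S5-Depot: 11+6+16+1+4+14+7 = 59
… (352 more)
Depot-S2-S1-S5-S6-S4-S3-Depot: 5+6+8+14+3+1+14 = 51  ← best
The minimum is 51.
One optimal route: Depot → S2 → S1 → S5 → S6 → S4 → S3 → Depot (or its reverse).

Minimum total distance: 51 min.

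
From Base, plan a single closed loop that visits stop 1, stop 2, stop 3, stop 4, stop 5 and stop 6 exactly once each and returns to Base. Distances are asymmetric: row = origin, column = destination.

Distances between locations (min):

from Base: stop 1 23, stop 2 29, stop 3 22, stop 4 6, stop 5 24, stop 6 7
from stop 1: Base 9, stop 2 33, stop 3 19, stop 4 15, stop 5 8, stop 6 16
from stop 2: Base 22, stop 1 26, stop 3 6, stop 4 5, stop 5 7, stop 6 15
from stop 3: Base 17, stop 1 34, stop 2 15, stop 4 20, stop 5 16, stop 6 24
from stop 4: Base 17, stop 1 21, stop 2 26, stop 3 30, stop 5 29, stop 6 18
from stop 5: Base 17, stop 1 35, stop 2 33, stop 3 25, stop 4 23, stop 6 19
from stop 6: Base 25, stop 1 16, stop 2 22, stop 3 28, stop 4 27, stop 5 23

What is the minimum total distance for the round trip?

Base-stop 1-stop 2-stop 3-stop 4-stop 5-stop 6-Base: 23+33+6+20+29+19+25 = 155
Base-stop 1-stop 2-stop 3-stop 4-stop 6-stop 5-Base: 23+33+6+20+18+23+17 = 140
Base-stop 1-stop 2-stop 3-stop 5-stop 4-stop 6-Base: 23+33+6+16+23+18+25 = 144
Base-stop 1-stop 2-stop 3-stop 5-stop 6-stop 4-Base: 23+33+6+16+19+27+17 = 141
Base-stop 1-stop 2-stop 3-stop 6-stop 4-stop 5-Base: 23+33+6+24+27+29+17 = 159
Base-stop 1-stop 2-stop 3-stop 6-stop 5-stop 4-Base: 23+33+6+24+23+23+17 = 149
Base-stop 1-stop 2-stop 4-stop 3-stop 5-stop 6-Base: 23+33+5+30+16+19+25 = 151
Base-stop 1-stop 2-stop 4-stop 3-stop 6-stop 5-Base: 23+33+5+30+24+23+17 = 155
… (712 more)
Base-stop 6-stop 1-stop 5-stop 3-stop 2-stop 4-Base: 7+16+8+25+15+5+17 = 93  ← best
The minimum is 93.
One optimal route: Base → stop 6 → stop 1 → stop 5 → stop 3 → stop 2 → stop 4 → Base.

Shortest round trip = 93 min.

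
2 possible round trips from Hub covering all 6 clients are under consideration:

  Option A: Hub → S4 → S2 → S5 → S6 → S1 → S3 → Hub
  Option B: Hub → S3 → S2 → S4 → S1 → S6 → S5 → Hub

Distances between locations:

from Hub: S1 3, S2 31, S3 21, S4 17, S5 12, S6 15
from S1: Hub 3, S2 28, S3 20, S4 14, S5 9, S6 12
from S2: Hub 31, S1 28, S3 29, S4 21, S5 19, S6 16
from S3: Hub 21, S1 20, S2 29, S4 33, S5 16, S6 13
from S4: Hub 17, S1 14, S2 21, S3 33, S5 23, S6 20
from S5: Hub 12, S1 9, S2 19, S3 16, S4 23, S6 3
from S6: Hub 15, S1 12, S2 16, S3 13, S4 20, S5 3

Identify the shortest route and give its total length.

Option A: 17 + 21 + 19 + 3 + 12 + 20 + 21 = 113
Option B: 21 + 29 + 21 + 14 + 12 + 3 + 12 = 112

112 — Option B is the shortest.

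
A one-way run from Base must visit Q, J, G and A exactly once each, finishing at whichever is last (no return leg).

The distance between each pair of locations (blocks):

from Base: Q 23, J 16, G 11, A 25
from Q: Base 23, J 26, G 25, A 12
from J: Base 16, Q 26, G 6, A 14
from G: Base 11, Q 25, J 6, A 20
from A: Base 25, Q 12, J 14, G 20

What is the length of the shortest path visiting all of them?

Minimum one-way distance = 43 blocks.

There are 4! = 24 possible orderings.
Base→Q→J→G→A: 23+26+6+20 = 75
Base→Q→J→A→G: 23+26+14+20 = 83
Base→Q→G→J→A: 23+25+6+14 = 68
Base→Q→G→A→J: 23+25+20+14 = 82
Base→Q→A→J→G: 23+12+14+6 = 55
Base→Q→A→G→J: 23+12+20+6 = 61
Base→J→Q→G→A: 16+26+25+20 = 87
Base→J→Q→A→G: 16+26+12+20 = 74
Base→J→G→Q→A: 16+6+25+12 = 59
Base→J→G→A→Q: 16+6+20+12 = 54
Base→J→A→Q→G: 16+14+12+25 = 67
Base→J→A→G→Q: 16+14+20+25 = 75
Base→G→Q→J→A: 11+25+26+14 = 76
Base→G→Q→A→J: 11+25+12+14 = 62
… (10 more)
Base→G→J→A→Q: 11+6+14+12 = 43  ← best
The minimum is 43.
One shortest path: Base → G → J → A → Q.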